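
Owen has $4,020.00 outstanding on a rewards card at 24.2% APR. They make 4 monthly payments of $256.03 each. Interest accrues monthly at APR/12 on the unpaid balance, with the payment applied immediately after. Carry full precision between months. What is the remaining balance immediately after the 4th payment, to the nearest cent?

$3,298.70

Monthly rate r = 24.2%/12 = 2.01667% = 0.0201667.
Each month: B ← B·(1+r) − $256.03.
Month 1: interest $81.07; balance after payment $3,845.04.
Month 2: interest $77.54; balance after payment $3,666.55.
Month 3: interest $73.94; balance after payment $3,484.46.
Month 4: interest $70.27; balance after payment $3,298.70.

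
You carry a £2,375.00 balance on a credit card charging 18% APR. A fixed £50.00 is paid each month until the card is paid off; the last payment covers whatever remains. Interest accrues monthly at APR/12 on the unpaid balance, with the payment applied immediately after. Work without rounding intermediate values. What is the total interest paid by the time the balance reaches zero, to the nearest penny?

Monthly rate r = 18%/12 = 1.5% = 0.015.
Payoff takes n = ⌈−ln(1 − rB₀/P)/ln(1+r)⌉ = ⌈83.724⌉ = 84 payments; the last is £36.27.
Total paid = 83·£50.00 + £36.27 = £4,186.27.
Total interest = total paid − principal = £4,186.27 − £2,375.00 = £1,811.27.

£1,811.27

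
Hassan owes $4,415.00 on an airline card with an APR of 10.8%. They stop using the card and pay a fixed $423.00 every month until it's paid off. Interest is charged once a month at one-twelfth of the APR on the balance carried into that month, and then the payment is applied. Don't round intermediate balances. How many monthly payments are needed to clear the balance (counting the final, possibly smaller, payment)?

Monthly rate r = 10.8%/12 = 0.9% = 0.009.
Recurrence: B ← B·(1+r) − $423.00.
Month 1: interest $39.74; balance after payment $4,031.73.
Month 2: interest $36.29; balance after payment $3,645.02.
Closed form: n = −ln(1 − rB₀/P)/ln(1+r) = −ln(0.90606)/ln(1.009) ≈ 11.010, so the balance reaches zero during payment 12.

12 months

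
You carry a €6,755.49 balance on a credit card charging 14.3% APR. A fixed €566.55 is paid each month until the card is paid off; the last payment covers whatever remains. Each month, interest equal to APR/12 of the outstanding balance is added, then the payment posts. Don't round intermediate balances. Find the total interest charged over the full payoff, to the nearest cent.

€574.42

Monthly rate r = 14.3%/12 = 1.19167% = 0.0119167.
Payoff takes n = ⌈−ln(1 − rB₀/P)/ln(1+r)⌉ = ⌈12.937⌉ = 13 payments; the last is €531.31.
Total paid = 12·€566.55 + €531.31 = €7,329.91.
Total interest = total paid − principal = €7,329.91 − €6,755.49 = €574.42.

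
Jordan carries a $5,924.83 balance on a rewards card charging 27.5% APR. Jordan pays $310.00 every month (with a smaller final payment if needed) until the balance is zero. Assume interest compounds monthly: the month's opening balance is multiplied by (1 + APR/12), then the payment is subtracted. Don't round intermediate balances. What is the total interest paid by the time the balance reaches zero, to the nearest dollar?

$1,960

Monthly rate r = 27.5%/12 = 2.29167% = 0.0229167.
Payoff takes n = ⌈−ln(1 − rB₀/P)/ln(1+r)⌉ = ⌈25.432⌉ = 26 payments; the last is $134.77.
Total paid = 25·$310.00 + $134.77 = $7,884.77.
Total interest = total paid − principal = $7,884.77 − $5,924.83 = $1,959.94.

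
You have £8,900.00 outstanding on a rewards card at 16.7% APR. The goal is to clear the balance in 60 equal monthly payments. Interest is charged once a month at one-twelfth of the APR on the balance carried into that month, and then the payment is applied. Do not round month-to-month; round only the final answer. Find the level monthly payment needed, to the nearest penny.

£219.75

Monthly rate r = 16.7%/12 = 1.39167% = 0.0139167.
Level-payment amortization: P = B₀·r / (1 − (1+r)^(−n)) = 8900.00·0.0139167 / (1 − 1.01392^(−60)).
Denominator 1 − (1+r)^(−60) = 0.563620561.
P = 123.858 / 0.563620561 ≈ 219.75.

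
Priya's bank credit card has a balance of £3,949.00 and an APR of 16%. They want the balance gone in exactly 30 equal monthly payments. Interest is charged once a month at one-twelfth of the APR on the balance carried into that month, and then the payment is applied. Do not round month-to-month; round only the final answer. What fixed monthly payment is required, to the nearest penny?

£160.57

Monthly rate r = 16%/12 = 1.33333% = 0.0133333.
Level-payment amortization: P = B₀·r / (1 − (1+r)^(−n)) = 3949.00·0.0133333 / (1 − 1.01333^(−30)).
Denominator 1 − (1+r)^(−30) = 0.327905822.
P = 52.6533 / 0.327905822 ≈ 160.57.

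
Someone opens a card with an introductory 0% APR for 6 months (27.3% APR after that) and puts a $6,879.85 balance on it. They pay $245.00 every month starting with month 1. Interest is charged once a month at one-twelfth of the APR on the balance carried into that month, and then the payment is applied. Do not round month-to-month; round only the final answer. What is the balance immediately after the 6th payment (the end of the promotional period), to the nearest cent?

$5,409.85

Promo months 1–6 at r₀ = 0%/12 = 0; months 7+ at r₁ = 27.3%/12 = 0.02275.
After month 6 (no interest yet): B = $6,879.85 − 6·$245.00 = $5,409.85.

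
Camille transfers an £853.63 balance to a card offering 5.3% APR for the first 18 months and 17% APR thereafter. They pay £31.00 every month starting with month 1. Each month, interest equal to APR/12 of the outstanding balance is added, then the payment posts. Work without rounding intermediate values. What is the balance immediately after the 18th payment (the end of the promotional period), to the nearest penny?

Promo months 1–18 at r₀ = 5.3%/12 = 0.00441667; months 19+ at r₁ = 17%/12 = 0.0141667.
After month 18: iterate B ← B·(1+r₀) − £31.00 for 18 months → £344.65.

£344.65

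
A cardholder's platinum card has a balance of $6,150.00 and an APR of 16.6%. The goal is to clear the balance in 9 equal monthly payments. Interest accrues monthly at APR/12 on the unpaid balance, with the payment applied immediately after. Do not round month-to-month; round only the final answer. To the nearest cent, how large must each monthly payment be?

$731.46

Monthly rate r = 16.6%/12 = 1.38333% = 0.0138333.
Level-payment amortization: P = B₀·r / (1 − (1+r)^(−n)) = 6150.00·0.0138333 / (1 − 1.01383^(−9)).
Denominator 1 − (1+r)^(−9) = 0.116308037.
P = 85.075 / 0.116308037 ≈ 731.46.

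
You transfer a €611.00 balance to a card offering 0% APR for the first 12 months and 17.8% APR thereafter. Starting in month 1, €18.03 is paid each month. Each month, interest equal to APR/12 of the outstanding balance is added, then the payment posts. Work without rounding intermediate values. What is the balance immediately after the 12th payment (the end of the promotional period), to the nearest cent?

€394.64

Promo months 1–12 at r₀ = 0%/12 = 0; months 13+ at r₁ = 17.8%/12 = 0.0148333.
After month 12 (no interest yet): B = €611.00 − 12·€18.03 = €394.64.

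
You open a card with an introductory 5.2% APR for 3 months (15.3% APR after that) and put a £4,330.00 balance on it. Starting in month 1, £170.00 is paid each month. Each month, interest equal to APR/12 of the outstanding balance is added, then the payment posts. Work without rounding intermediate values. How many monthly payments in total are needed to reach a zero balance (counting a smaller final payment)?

31 months

Promo months 1–3 at r₀ = 5.2%/12 = 0.00433333; months 4+ at r₁ = 15.3%/12 = 0.01275.
After month 3: iterate B ← B·(1+r₀) − £170.00 for 3 months → £3,874.32.
Then at r₁ with £170.00/mo: n₂ = −ln(1 − r₁·B/P)/ln(1+r₁) ≈ 27.10 → 28 more payments.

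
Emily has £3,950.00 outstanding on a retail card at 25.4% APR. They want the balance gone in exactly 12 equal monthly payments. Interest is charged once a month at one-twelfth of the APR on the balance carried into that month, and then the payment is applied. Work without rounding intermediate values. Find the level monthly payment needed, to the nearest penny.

Monthly rate r = 25.4%/12 = 2.11667% = 0.0211667.
Level-payment amortization: P = B₀·r / (1 − (1+r)^(−n)) = 3950.00·0.0211667 / (1 − 1.02117^(−12)).
Denominator 1 − (1+r)^(−12) = 0.222249246.
P = 83.6083 / 0.222249246 ≈ 376.19.

£376.19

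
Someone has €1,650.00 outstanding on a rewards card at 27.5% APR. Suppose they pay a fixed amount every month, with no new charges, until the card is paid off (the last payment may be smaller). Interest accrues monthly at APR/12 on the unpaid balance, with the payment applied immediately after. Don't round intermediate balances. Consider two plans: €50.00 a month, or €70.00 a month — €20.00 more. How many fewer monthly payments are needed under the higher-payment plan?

28 fewer payments

Monthly rate r = 27.5%/12 = 2.29167% = 0.0229167.
At €50.00/mo: n = ⌈−ln(1 − rB₀/P)/ln(1+r)⌉ = 63 payments (last €15.16); total interest = total paid − €1,650.00 = €1,465.16.
At €70.00/mo: 35 payments (last €20.38); total interest €750.38.
Payments saved = 63 − 35 = 28.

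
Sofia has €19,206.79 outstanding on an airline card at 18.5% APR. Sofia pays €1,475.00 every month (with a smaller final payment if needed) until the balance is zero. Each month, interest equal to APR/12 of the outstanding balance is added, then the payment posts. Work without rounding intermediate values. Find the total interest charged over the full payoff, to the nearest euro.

€2,400

Monthly rate r = 18.5%/12 = 1.54167% = 0.0154167.
Payoff takes n = ⌈−ln(1 − rB₀/P)/ln(1+r)⌉ = ⌈14.647⌉ = 15 payments; the last is €956.43.
Total paid = 14·€1,475.00 + €956.43 = €21,606.43.
Total interest = total paid − principal = €21,606.43 − €19,206.79 = €2,399.64.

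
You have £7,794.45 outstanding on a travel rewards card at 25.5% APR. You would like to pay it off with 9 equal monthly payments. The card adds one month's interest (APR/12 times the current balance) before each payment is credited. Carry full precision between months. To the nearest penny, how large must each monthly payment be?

£960.65

Monthly rate r = 25.5%/12 = 2.125% = 0.02125.
Level-payment amortization: P = B₀·r / (1 − (1+r)^(−n)) = 7794.45·0.02125 / (1 − 1.02125^(−9)).
Denominator 1 − (1+r)^(−9) = 0.172417356.
P = 165.632 / 0.172417356 ≈ 960.65.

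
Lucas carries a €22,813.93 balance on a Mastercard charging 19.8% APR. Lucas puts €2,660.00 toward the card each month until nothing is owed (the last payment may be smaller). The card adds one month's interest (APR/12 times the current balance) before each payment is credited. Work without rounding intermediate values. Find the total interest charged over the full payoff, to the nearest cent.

€1,991.95

Monthly rate r = 19.8%/12 = 1.65% = 0.0165.
Payoff takes n = ⌈−ln(1 − rB₀/P)/ln(1+r)⌉ = ⌈9.324⌉ = 10 payments; the last is €865.88.
Total paid = 9·€2,660.00 + €865.88 = €24,805.88.
Total interest = total paid − principal = €24,805.88 − €22,813.93 = €1,991.95.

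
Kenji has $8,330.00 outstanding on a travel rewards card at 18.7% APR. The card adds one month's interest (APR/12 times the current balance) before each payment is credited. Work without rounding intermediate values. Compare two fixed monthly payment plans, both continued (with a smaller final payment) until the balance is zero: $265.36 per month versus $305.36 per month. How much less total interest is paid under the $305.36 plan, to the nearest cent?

$596.20

Monthly rate r = 18.7%/12 = 1.55833% = 0.0155833.
At $265.36/mo: n = ⌈−ln(1 − rB₀/P)/ln(1+r)⌉ = 44 payments (last $117.62); total interest = total paid − $8,330.00 = $3,198.10.
At $305.36/mo: 36 payments (last $244.30); total interest $2,601.90.
Interest saved = $3,198.10 − $2,601.90 = $596.20.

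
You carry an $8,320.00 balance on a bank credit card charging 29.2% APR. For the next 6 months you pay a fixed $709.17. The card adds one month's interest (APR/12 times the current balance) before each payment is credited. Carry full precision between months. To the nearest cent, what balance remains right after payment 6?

Monthly rate r = 29.2%/12 = 2.43333% = 0.0243333.
Each month: B ← B·(1+r) − $709.17.
Month 1: interest $202.45; balance after payment $7,813.28.
Month 2: interest $190.12; balance after payment $7,294.24.
Month 3: interest $177.49; balance after payment $6,762.56.
Month 4: interest $164.56; balance after payment $6,217.95.
Month 5: interest $151.30; balance after payment $5,660.08.
Month 6: interest $137.73; balance after payment $5,088.64.

$5,088.64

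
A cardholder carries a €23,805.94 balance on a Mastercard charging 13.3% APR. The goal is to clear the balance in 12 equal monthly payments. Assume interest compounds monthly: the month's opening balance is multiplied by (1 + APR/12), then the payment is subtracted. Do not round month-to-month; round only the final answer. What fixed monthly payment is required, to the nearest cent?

€2,129.63

Monthly rate r = 13.3%/12 = 1.10833% = 0.0110833.
Level-payment amortization: P = B₀·r / (1 − (1+r)^(−n)) = 23805.94·0.0110833 / (1 − 1.01108^(−12)).
Denominator 1 − (1+r)^(−12) = 0.123894148.
P = 263.849 / 0.123894148 ≈ 2129.63.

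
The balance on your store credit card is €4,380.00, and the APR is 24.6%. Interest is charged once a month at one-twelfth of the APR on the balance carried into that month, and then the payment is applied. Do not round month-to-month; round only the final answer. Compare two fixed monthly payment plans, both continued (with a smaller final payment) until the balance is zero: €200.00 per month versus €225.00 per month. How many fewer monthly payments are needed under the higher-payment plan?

4 fewer payments

Monthly rate r = 24.6%/12 = 2.05% = 0.0205.
At €200.00/mo: n = ⌈−ln(1 − rB₀/P)/ln(1+r)⌉ = 30 payments (last €73.81); total interest = total paid − €4,380.00 = €1,493.81.
At €225.00/mo: 26 payments (last €21.86); total interest €1,266.86.
Payments saved = 30 − 26 = 4.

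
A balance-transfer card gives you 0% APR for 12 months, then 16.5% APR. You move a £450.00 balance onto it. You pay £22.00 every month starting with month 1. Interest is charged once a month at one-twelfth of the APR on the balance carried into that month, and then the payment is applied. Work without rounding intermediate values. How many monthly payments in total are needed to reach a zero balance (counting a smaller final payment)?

22 months

Promo months 1–12 at r₀ = 0%/12 = 0; months 13+ at r₁ = 16.5%/12 = 0.01375.
After month 12 (no interest yet): B = £450.00 − 12·£22.00 = £186.00.
Then at r₁ with £22.00/mo: n₂ = −ln(1 − r₁·B/P)/ln(1+r₁) ≈ 9.05 → 10 more payments.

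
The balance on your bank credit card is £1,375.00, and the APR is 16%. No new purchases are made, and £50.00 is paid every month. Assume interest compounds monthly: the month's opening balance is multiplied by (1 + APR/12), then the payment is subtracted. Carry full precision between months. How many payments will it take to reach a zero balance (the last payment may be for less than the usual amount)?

35 months

Monthly rate r = 16%/12 = 1.33333% = 0.0133333.
Recurrence: B ← B·(1+r) − £50.00.
Month 1: interest £18.33; balance after payment £1,343.33.
Month 2: interest £17.91; balance after payment £1,311.24.
Closed form: n = −ln(1 − rB₀/P)/ln(1+r) = −ln(0.63333)/ln(1.01333) ≈ 34.485, so the balance reaches zero during payment 35.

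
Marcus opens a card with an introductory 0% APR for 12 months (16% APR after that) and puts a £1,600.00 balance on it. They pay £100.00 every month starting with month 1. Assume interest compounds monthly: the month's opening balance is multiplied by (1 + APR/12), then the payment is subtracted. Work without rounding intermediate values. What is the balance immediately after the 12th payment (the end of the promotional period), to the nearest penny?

Promo months 1–12 at r₀ = 0%/12 = 0; months 13+ at r₁ = 16%/12 = 0.0133333.
After month 12 (no interest yet): B = £1,600.00 − 12·£100.00 = £400.00.

£400.00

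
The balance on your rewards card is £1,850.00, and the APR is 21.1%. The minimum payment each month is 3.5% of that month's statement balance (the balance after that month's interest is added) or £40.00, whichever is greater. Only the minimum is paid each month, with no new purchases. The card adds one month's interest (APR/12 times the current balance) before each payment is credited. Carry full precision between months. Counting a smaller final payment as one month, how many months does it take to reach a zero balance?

67 months

Monthly rate r = 21.1%/12 = 1.75833% = 0.0175833.
While 3.5% of the post-interest balance exceeds £40.00, each month B ← (B·(1+r))·(1 − 0.035), i.e. B shrinks by the factor (1+r)·0.965 = 0.98197.
This holds for months 1–28. Entering month 29 the balance is £1,111.47; 3.5% of the post-interest balance is now below £40.00, so the flat £40.00 minimum applies from here.
From month 29 a fixed £40.00 at rate r clears £1,111.47 in 39 more payments. Total: 28 + 39 = 67 months.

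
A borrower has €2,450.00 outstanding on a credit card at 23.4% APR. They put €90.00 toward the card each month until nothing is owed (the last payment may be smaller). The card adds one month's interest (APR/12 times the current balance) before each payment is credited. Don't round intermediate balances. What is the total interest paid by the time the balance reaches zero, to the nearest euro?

€1,077

Monthly rate r = 23.4%/12 = 1.95% = 0.0195.
Payoff takes n = ⌈−ln(1 − rB₀/P)/ln(1+r)⌉ = ⌈39.187⌉ = 40 payments; the last is €16.99.
Total paid = 39·€90.00 + €16.99 = €3,526.99.
Total interest = total paid − principal = €3,526.99 − €2,450.00 = €1,076.99.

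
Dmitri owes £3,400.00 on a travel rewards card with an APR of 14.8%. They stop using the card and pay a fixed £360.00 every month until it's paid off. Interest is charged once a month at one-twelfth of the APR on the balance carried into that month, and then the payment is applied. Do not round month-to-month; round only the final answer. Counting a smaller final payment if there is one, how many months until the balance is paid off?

Monthly rate r = 14.8%/12 = 1.23333% = 0.0123333.
Recurrence: B ← B·(1+r) − £360.00.
Month 1: interest £41.93; balance after payment £3,081.93.
Month 2: interest £38.01; balance after payment £2,759.94.
Closed form: n = −ln(1 − rB₀/P)/ln(1+r) = −ln(0.88352)/ln(1.01233) ≈ 10.103, so the balance reaches zero during payment 11.

11 months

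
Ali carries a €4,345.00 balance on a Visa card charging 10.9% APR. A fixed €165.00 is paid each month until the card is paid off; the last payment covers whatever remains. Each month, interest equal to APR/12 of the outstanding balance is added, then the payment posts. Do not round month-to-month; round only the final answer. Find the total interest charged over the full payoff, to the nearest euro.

Monthly rate r = 10.9%/12 = 0.908333% = 0.00908333.
Payoff takes n = ⌈−ln(1 − rB₀/P)/ln(1+r)⌉ = ⌈30.233⌉ = 31 payments; the last is €38.59.
Total paid = 30·€165.00 + €38.59 = €4,988.59.
Total interest = total paid − principal = €4,988.59 − €4,345.00 = €643.59.

€644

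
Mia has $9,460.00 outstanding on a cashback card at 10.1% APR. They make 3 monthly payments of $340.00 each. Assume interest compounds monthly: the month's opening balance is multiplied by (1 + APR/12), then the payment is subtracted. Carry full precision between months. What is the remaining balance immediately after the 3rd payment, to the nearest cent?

$8,672.27

Monthly rate r = 10.1%/12 = 0.841667% = 0.00841667.
Each month: B ← B·(1+r) − $340.00.
Month 1: interest $79.62; balance after payment $9,199.62.
Month 2: interest $77.43; balance after payment $8,937.05.
Month 3: interest $75.22; balance after payment $8,672.27.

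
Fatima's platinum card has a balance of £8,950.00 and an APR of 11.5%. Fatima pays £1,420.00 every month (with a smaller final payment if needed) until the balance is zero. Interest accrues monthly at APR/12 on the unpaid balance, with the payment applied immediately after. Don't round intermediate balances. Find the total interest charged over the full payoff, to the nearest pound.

Monthly rate r = 11.5%/12 = 0.958333% = 0.00958333.
Payoff takes n = ⌈−ln(1 − rB₀/P)/ln(1+r)⌉ = ⌈6.532⌉ = 7 payments; the last is £757.55.
Total paid = 6·£1,420.00 + £757.55 = £9,277.55.
Total interest = total paid − principal = £9,277.55 − £8,950.00 = £327.55.

£328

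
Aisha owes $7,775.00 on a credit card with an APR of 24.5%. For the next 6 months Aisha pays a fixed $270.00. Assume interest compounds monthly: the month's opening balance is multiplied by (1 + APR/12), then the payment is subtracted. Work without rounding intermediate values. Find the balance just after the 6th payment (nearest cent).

$7,072.42

Monthly rate r = 24.5%/12 = 2.04167% = 0.0204167.
Each month: B ← B·(1+r) − $270.00.
Month 1: interest $158.74; balance after payment $7,663.74.
Month 2: interest $156.47; balance after payment $7,550.21.
Month 3: interest $154.15; balance after payment $7,434.36.
Month 4: interest $151.78; balance after payment $7,316.14.
Month 5: interest $149.37; balance after payment $7,195.51.
Month 6: interest $146.91; balance after payment $7,072.42.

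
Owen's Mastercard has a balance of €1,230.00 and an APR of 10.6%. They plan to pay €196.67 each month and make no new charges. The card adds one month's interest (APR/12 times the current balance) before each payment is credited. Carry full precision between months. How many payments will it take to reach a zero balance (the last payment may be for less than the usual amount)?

7 months

Monthly rate r = 10.6%/12 = 0.883333% = 0.00883333.
Recurrence: B ← B·(1+r) − €196.67.
Month 1: interest €10.87; balance after payment €1,044.19.
Month 2: interest €9.22; balance after payment €856.75.
Closed form: n = −ln(1 − rB₀/P)/ln(1+r) = −ln(0.94476)/ln(1.00883) ≈ 6.462, so the balance reaches zero during payment 7.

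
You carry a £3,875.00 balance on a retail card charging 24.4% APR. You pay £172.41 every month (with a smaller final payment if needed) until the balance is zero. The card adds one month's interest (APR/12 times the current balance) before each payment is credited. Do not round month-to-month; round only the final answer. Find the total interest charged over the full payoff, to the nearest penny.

£1,355.66

Monthly rate r = 24.4%/12 = 2.03333% = 0.0203333.
Payoff takes n = ⌈−ln(1 − rB₀/P)/ln(1+r)⌉ = ⌈30.336⌉ = 31 payments; the last is £58.36.
Total paid = 30·£172.41 + £58.36 = £5,230.66.
Total interest = total paid − principal = £5,230.66 − £3,875.00 = £1,355.66.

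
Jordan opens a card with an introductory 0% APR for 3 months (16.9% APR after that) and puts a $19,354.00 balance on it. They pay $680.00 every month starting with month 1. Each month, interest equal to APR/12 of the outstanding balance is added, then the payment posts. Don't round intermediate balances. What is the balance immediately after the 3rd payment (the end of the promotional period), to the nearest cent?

Promo months 1–3 at r₀ = 0%/12 = 0; months 4+ at r₁ = 16.9%/12 = 0.0140833.
After month 3 (no interest yet): B = $19,354.00 − 3·$680.00 = $17,314.00.

$17,314.00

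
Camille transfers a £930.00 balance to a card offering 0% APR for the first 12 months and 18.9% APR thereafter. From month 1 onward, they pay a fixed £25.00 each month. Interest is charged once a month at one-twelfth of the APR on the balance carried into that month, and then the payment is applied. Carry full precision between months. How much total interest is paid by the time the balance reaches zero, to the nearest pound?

Promo months 1–12 at r₀ = 0%/12 = 0; months 13+ at r₁ = 18.9%/12 = 0.01575.
After month 12 (no interest yet): B = £930.00 − 12·£25.00 = £630.00.
Then at r₁ with £25.00/mo: n₂ = −ln(1 − r₁·B/P)/ln(1+r₁) ≈ 32.36 → 33 more payments.
Total paid = 44·£25.00 + £9.00 = £1,109.00; interest = £1,109.00 − £930.00 = £179.00.

£179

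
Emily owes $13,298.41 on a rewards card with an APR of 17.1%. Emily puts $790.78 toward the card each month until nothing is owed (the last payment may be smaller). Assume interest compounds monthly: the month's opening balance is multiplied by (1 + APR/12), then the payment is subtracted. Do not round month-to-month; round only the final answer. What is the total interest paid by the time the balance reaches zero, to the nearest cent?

$2,014.07

Monthly rate r = 17.1%/12 = 1.425% = 0.01425.
Payoff takes n = ⌈−ln(1 − rB₀/P)/ln(1+r)⌉ = ⌈19.362⌉ = 20 payments; the last is $287.66.
Total paid = 19·$790.78 + $287.66 = $15,312.48.
Total interest = total paid − principal = $15,312.48 − $13,298.41 = $2,014.07.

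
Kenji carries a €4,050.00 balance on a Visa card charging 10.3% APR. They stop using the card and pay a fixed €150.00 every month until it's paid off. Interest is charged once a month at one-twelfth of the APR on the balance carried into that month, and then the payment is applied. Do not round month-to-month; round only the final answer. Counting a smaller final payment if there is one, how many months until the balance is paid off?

Monthly rate r = 10.3%/12 = 0.858333% = 0.00858333.
Recurrence: B ← B·(1+r) − €150.00.
Month 1: interest €34.76; balance after payment €3,934.76.
Month 2: interest €33.77; balance after payment €3,818.54.
Closed form: n = −ln(1 − rB₀/P)/ln(1+r) = −ln(0.76825)/ln(1.00858) ≈ 30.847, so the balance reaches zero during payment 31.

31 months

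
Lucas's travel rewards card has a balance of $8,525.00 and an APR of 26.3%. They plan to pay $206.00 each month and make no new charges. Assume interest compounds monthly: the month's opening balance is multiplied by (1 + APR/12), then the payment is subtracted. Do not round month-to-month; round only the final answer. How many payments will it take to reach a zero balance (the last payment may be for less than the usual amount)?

110 payments

Monthly rate r = 26.3%/12 = 2.19167% = 0.0219167.
Recurrence: B ← B·(1+r) − $206.00.
Month 1: interest $186.84; balance after payment $8,505.84.
Month 2: interest $186.42; balance after payment $8,486.26.
Closed form: n = −ln(1 − rB₀/P)/ln(1+r) = −ln(0.093012)/ln(1.02192) ≈ 109.550, so the balance reaches zero during payment 110.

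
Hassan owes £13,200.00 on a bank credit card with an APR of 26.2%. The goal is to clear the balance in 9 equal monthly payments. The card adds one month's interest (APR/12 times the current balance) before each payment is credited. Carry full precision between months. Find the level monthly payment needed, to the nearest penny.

£1,631.39

Monthly rate r = 26.2%/12 = 2.18333% = 0.0218333.
Level-payment amortization: P = B₀·r / (1 − (1+r)^(−n)) = 13200.00·0.0218333 / (1 − 1.02183^(−9)).
Denominator 1 − (1+r)^(−9) = 0.176659634.
P = 288.2 / 0.176659634 ≈ 1631.39.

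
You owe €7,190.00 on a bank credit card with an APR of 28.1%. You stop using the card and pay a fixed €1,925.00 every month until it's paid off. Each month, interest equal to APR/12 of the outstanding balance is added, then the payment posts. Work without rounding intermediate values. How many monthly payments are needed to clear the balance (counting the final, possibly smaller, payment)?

4 payments

Monthly rate r = 28.1%/12 = 2.34167% = 0.0234167.
Recurrence: B ← B·(1+r) − €1,925.00.
Month 1: interest €168.37; balance after payment €5,433.37.
Month 2: interest €127.23; balance after payment €3,635.60.
Month 3: interest €85.13; balance after payment €1,795.73.
Month 4: interest €42.05; balance after payment €0.00.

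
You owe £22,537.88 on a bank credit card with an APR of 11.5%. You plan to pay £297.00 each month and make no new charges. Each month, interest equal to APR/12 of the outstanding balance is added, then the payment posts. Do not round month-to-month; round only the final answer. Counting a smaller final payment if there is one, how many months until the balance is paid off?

137 payments

Monthly rate r = 11.5%/12 = 0.958333% = 0.00958333.
Recurrence: B ← B·(1+r) − £297.00.
Month 1: interest £215.99; balance after payment £22,456.87.
Month 2: interest £215.21; balance after payment £22,375.08.
Closed form: n = −ln(1 − rB₀/P)/ln(1+r) = −ln(0.27277)/ln(1.00958) ≈ 136.210, so the balance reaches zero during payment 137.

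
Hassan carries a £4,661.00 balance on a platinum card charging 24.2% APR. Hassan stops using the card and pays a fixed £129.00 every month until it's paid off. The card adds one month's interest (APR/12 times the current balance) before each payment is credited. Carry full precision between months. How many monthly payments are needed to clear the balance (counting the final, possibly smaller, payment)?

Monthly rate r = 24.2%/12 = 2.01667% = 0.0201667.
Recurrence: B ← B·(1+r) − £129.00.
Month 1: interest £94.00; balance after payment £4,626.00.
Month 2: interest £93.29; balance after payment £4,590.29.
Closed form: n = −ln(1 − rB₀/P)/ln(1+r) = −ln(0.27134)/ln(1.02017) ≈ 65.330, so the balance reaches zero during payment 66.

66 payments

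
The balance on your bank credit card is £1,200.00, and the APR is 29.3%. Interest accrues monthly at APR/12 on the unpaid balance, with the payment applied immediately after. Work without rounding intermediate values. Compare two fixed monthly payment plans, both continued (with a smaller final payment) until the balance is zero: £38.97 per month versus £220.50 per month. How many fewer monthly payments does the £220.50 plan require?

52 fewer payments

Monthly rate r = 29.3%/12 = 2.44167% = 0.0244167.
At £38.97/mo: n = ⌈−ln(1 − rB₀/P)/ln(1+r)⌉ = 58 payments (last £30.34); total interest = total paid − £1,200.00 = £1,051.63.
At £220.50/mo: 6 payments (last £200.95); total interest £103.45.
Payments saved = 58 − 6 = 52.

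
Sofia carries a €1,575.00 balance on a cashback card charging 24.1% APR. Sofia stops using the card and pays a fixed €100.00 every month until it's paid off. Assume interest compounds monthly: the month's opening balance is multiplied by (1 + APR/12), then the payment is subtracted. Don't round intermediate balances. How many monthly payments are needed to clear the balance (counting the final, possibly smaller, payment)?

20 months

Monthly rate r = 24.1%/12 = 2.00833% = 0.0200833.
Recurrence: B ← B·(1+r) − €100.00.
Month 1: interest €31.63; balance after payment €1,506.63.
Month 2: interest €30.26; balance after payment €1,436.89.
Closed form: n = −ln(1 − rB₀/P)/ln(1+r) = −ln(0.68369)/ln(1.02008) ≈ 19.123, so the balance reaches zero during payment 20.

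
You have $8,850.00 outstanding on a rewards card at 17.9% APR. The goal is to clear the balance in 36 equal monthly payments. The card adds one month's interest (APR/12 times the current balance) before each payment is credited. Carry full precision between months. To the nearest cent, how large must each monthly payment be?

Monthly rate r = 17.9%/12 = 1.49167% = 0.0149167.
Level-payment amortization: P = B₀·r / (1 − (1+r)^(−n)) = 8850.00·0.0149167 / (1 − 1.01492^(−36)).
Denominator 1 − (1+r)^(−36) = 0.413178306.
P = 132.012 / 0.413178306 ≈ 319.50.

$319.50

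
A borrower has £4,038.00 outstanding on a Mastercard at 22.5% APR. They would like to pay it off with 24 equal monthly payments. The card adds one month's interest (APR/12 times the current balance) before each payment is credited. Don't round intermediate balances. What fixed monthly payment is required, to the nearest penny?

£210.48

Monthly rate r = 22.5%/12 = 1.875% = 0.01875.
Level-payment amortization: P = B₀·r / (1 − (1+r)^(−n)) = 4038.00·0.01875 / (1 − 1.01875^(−24)).
Denominator 1 − (1+r)^(−24) = 0.359709471.
P = 75.7125 / 0.359709471 ≈ 210.48.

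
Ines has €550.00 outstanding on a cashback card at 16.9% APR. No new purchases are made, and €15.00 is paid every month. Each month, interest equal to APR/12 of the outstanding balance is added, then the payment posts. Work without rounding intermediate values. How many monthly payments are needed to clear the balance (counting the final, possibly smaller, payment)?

Monthly rate r = 16.9%/12 = 1.40833% = 0.0140833.
Recurrence: B ← B·(1+r) − €15.00.
Month 1: interest €7.75; balance after payment €542.75.
Month 2: interest €7.64; balance after payment €535.39.
Closed form: n = −ln(1 − rB₀/P)/ln(1+r) = −ln(0.48361)/ln(1.01408) ≈ 51.946, so the balance reaches zero during payment 52.

52 payments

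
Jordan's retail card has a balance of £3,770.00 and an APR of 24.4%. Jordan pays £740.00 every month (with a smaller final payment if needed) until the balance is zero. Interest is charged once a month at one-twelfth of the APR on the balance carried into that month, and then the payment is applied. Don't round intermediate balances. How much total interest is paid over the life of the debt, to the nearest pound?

Monthly rate r = 24.4%/12 = 2.03333% = 0.0203333.
Payoff takes n = ⌈−ln(1 − rB₀/P)/ln(1+r)⌉ = ⌈5.433⌉ = 6 payments; the last is £322.05.
Total paid = 5·£740.00 + £322.05 = £4,022.05.
Total interest = total paid − principal = £4,022.05 − £3,770.00 = £252.05.

£252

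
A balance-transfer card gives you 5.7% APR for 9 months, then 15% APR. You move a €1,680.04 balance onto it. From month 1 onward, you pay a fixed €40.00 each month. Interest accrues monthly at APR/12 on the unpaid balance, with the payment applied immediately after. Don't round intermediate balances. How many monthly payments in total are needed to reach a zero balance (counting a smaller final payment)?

55 payments

Promo months 1–9 at r₀ = 5.7%/12 = 0.00475; months 10+ at r₁ = 15%/12 = 0.0125.
After month 9: iterate B ← B·(1+r₀) − €40.00 for 9 months → €1,386.33.
Then at r₁ with €40.00/mo: n₂ = −ln(1 − r₁·B/P)/ln(1+r₁) ≈ 45.71 → 46 more payments.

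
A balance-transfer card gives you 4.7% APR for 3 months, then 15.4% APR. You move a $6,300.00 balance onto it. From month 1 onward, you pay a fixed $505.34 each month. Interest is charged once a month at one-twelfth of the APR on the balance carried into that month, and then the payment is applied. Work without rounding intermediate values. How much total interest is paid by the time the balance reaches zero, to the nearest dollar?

Promo months 1–3 at r₀ = 4.7%/12 = 0.00391667; months 4+ at r₁ = 15.4%/12 = 0.0128333.
After month 3: iterate B ← B·(1+r₀) − $505.34 for 3 months → $4,852.35.
Then at r₁ with $505.34/mo: n₂ = −ln(1 − r₁·B/P)/ln(1+r₁) ≈ 10.31 → 11 more payments.
Total paid = 13·$505.34 + $158.85 = $6,728.27; interest = $6,728.27 − $6,300.00 = $428.27.

$428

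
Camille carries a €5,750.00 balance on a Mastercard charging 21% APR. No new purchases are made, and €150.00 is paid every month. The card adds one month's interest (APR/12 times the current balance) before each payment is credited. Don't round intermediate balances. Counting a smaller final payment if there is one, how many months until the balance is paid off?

65 payments

Monthly rate r = 21%/12 = 1.75% = 0.0175.
Recurrence: B ← B·(1+r) − €150.00.
Month 1: interest €100.63; balance after payment €5,700.62.
Month 2: interest €99.76; balance after payment €5,650.39.
Closed form: n = −ln(1 − rB₀/P)/ln(1+r) = −ln(0.32917)/ln(1.0175) ≈ 64.051, so the balance reaches zero during payment 65.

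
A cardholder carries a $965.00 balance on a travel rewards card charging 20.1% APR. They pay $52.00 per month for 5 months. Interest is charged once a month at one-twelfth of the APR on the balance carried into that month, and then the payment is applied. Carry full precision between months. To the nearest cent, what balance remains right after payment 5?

Monthly rate r = 20.1%/12 = 1.675% = 0.01675.
Each month: B ← B·(1+r) − $52.00.
Month 1: interest $16.16; balance after payment $929.16.
Month 2: interest $15.56; balance after payment $892.73.
Month 3: interest $14.95; balance after payment $855.68.
Month 4: interest $14.33; balance after payment $818.01.
Month 5: interest $13.70; balance after payment $779.71.

$779.71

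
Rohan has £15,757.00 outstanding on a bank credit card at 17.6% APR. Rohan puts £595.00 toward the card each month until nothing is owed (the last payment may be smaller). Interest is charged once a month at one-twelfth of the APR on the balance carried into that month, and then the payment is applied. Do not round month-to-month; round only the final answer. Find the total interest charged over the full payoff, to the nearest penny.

Monthly rate r = 17.6%/12 = 1.46667% = 0.0146667.
Payoff takes n = ⌈−ln(1 − rB₀/P)/ln(1+r)⌉ = ⌈33.770⌉ = 34 payments; the last is £458.64.
Total paid = 33·£595.00 + £458.64 = £20,093.64.
Total interest = total paid − principal = £20,093.64 − £15,757.00 = £4,336.64.

£4,336.64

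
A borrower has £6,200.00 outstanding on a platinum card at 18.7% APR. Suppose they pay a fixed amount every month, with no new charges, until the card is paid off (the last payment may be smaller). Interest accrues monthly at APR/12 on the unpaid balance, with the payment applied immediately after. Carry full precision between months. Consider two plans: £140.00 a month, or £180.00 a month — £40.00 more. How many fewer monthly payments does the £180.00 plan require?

Monthly rate r = 18.7%/12 = 1.55833% = 0.0155833.
At £140.00/mo: n = ⌈−ln(1 − rB₀/P)/ln(1+r)⌉ = 76 payments (last £107.30); total interest = total paid − £6,200.00 = £4,407.30.
At £180.00/mo: 50 payments (last £137.77); total interest £2,757.77.
Payments saved = 76 − 50 = 26.

26 fewer payments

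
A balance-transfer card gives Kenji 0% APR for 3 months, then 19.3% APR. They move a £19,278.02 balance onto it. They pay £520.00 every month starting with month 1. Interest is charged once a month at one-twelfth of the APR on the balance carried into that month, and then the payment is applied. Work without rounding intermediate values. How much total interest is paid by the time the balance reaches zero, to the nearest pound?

Promo months 1–3 at r₀ = 0%/12 = 0; months 4+ at r₁ = 19.3%/12 = 0.0160833.
After month 3 (no interest yet): B = £19,278.02 − 3·£520.00 = £17,718.02.
Then at r₁ with £520.00/mo: n₂ = −ln(1 − r₁·B/P)/ln(1+r₁) ≈ 49.77 → 50 more payments.
Total paid = 52·£520.00 + £400.97 = £27,440.97; interest = £27,440.97 − £19,278.02 = £8,162.95.

£8,163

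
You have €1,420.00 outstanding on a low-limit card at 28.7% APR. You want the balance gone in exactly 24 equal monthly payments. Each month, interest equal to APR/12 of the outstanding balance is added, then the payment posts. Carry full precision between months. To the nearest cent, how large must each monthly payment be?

Monthly rate r = 28.7%/12 = 2.39167% = 0.0239167.
Level-payment amortization: P = B₀·r / (1 − (1+r)^(−n)) = 1420.00·0.0239167 / (1 − 1.02392^(−24)).
Denominator 1 − (1+r)^(−24) = 0.432913503.
P = 33.9617 / 0.432913503 ≈ 78.45.

€78.45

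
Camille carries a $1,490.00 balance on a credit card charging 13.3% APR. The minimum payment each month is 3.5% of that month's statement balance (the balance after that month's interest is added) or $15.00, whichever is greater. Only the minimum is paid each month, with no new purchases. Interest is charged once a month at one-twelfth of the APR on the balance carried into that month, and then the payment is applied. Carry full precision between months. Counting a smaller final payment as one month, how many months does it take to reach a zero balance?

Monthly rate r = 13.3%/12 = 1.10833% = 0.0110833.
While 3.5% of the post-interest balance exceeds $15.00, each month B ← (B·(1+r))·(1 − 0.035), i.e. B shrinks by the factor (1+r)·0.965 = 0.9757.
This holds for months 1–52. Entering month 53 the balance is $414.50; 3.5% of the post-interest balance is now below $15.00, so the flat $15.00 minimum applies from here.
From month 53 a fixed $15.00 at rate r clears $414.50 in 34 more payments. Total: 52 + 34 = 86 months.

86 months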